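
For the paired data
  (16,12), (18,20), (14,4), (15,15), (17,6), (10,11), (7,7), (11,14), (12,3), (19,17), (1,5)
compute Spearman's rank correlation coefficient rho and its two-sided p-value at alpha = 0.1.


Step 1: Rank x and y separately (midranks; no ties here).
rank(x): 16->8, 18->10, 14->6, 15->7, 17->9, 10->3, 7->2, 11->4, 12->5, 19->11, 1->1
rank(y): 12->7, 20->11, 4->2, 15->9, 6->4, 11->6, 7->5, 14->8, 3->1, 17->10, 5->3
Step 2: d_i = R_x(i) - R_y(i); compute d_i^2.
  (8-7)^2=1, (10-11)^2=1, (6-2)^2=16, (7-9)^2=4, (9-4)^2=25, (3-6)^2=9, (2-5)^2=9, (4-8)^2=16, (5-1)^2=16, (11-10)^2=1, (1-3)^2=4
sum(d^2) = 102.
Step 3: rho = 1 - 6*102 / (11*(11^2 - 1)) = 1 - 612/1320 = 0.536364.
Step 4: Under H0, t = rho * sqrt((n-2)/(1-rho^2)) = 1.9065 ~ t(9).
Step 5: Two-sided p-value from the t-distribution with 9 df = 0.088953.
Step 6: alpha = 0.1. reject H0.

rho = 0.5364, p = 0.088953, reject H0 at alpha = 0.1.


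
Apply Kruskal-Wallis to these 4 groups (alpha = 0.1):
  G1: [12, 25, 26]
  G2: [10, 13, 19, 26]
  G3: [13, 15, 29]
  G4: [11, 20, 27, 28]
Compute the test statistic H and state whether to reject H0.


Step 1: Combine all N = 14 observations and assign midranks.
sorted (value, group, rank): (10,G2,1), (11,G4,2), (12,G1,3), (13,G2,4.5), (13,G3,4.5), (15,G3,6), (19,G2,7), (20,G4,8), (25,G1,9), (26,G1,10.5), (26,G2,10.5), (27,G4,12), (28,G4,13), (29,G3,14)
Step 2: Sum ranks within each group.
R_1 = 22.5 (n_1 = 3)
R_2 = 23 (n_2 = 4)
R_3 = 24.5 (n_3 = 3)
R_4 = 35 (n_4 = 4)
Step 3: H = 12/(N(N+1)) * sum(R_i^2/n_i) - 3(N+1)
     = 12/(14*15) * (22.5^2/3 + 23^2/4 + 24.5^2/3 + 35^2/4) - 3*15
     = 0.057143 * 807.333 - 45
     = 1.133333.
Step 4: Ties present; correction factor C = 1 - 12/(14^3 - 14) = 0.995604. Corrected H = 1.133333 / 0.995604 = 1.138337.
Step 5: Under H0, H ~ chi^2(3); p-value = 0.767828.
Step 6: alpha = 0.1. fail to reject H0.

H = 1.1383, df = 3, p = 0.767828, fail to reject H0.


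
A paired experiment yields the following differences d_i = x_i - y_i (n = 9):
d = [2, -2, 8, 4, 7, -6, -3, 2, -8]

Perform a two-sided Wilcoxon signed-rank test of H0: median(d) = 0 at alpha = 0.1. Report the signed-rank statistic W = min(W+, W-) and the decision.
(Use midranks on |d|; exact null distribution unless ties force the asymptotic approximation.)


Step 1: Drop any zero differences (none here) and take |d_i|.
|d| = [2, 2, 8, 4, 7, 6, 3, 2, 8]
Step 2: Midrank |d_i| (ties get averaged ranks).
ranks: |2|->2, |2|->2, |8|->8.5, |4|->5, |7|->7, |6|->6, |3|->4, |2|->2, |8|->8.5
Step 3: Attach original signs; sum ranks with positive sign and with negative sign.
W+ = 2 + 8.5 + 5 + 7 + 2 = 24.5
W- = 2 + 6 + 4 + 8.5 = 20.5
(Check: W+ + W- = 45 should equal n(n+1)/2 = 45.)
Step 4: Test statistic W = min(W+, W-) = 20.5.
Step 5: Ties in |d|, so use the tie-corrected normal approximation.
        E[W] = n(n+1)/4 = 9*10/4 = 22.5.
        Tie groups: |d|=2 (t=3), |d|=8 (t=2); sum(t^3 - t) = 30.
        Var[W] = n(n+1)(2n+1)/24 - sum(t^3-t)/48 = 1710/24 - 30/48 = 70.625.
        z = (W - E[W]) / sqrt(Var[W]) = (20.5 - 22.5) / 8.4039 = -0.2380.
        Two-sided p = 2*Phi(z) = 0.811892.
Step 6: alpha = 0.1. fail to reject H0.

W+ = 24.5, W- = 20.5, W = min = 20.5, p = 0.811892, fail to reject H0.


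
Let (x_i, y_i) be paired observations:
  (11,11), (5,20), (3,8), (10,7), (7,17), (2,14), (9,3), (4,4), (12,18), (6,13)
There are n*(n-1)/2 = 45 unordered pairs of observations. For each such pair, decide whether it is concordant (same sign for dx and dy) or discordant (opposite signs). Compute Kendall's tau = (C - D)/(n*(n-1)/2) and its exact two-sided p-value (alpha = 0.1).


Step 1: Enumerate the 45 unordered pairs (i,j) with i<j and classify each by sign(x_j-x_i) * sign(y_j-y_i).
  (1,2):dx=-6,dy=+9->D; (1,3):dx=-8,dy=-3->C; (1,4):dx=-1,dy=-4->C; (1,5):dx=-4,dy=+6->D
  (1,6):dx=-9,dy=+3->D; (1,7):dx=-2,dy=-8->C; (1,8):dx=-7,dy=-7->C; (1,9):dx=+1,dy=+7->C
  (1,10):dx=-5,dy=+2->D; (2,3):dx=-2,dy=-12->C; (2,4):dx=+5,dy=-13->D; (2,5):dx=+2,dy=-3->D
  (2,6):dx=-3,dy=-6->C; (2,7):dx=+4,dy=-17->D; (2,8):dx=-1,dy=-16->C; (2,9):dx=+7,dy=-2->D
  (2,10):dx=+1,dy=-7->D; (3,4):dx=+7,dy=-1->D; (3,5):dx=+4,dy=+9->C; (3,6):dx=-1,dy=+6->D
  (3,7):dx=+6,dy=-5->D; (3,8):dx=+1,dy=-4->D; (3,9):dx=+9,dy=+10->C; (3,10):dx=+3,dy=+5->C
  (4,5):dx=-3,dy=+10->D; (4,6):dx=-8,dy=+7->D; (4,7):dx=-1,dy=-4->C; (4,8):dx=-6,dy=-3->C
  (4,9):dx=+2,dy=+11->C; (4,10):dx=-4,dy=+6->D; (5,6):dx=-5,dy=-3->C; (5,7):dx=+2,dy=-14->D
  (5,8):dx=-3,dy=-13->C; (5,9):dx=+5,dy=+1->C; (5,10):dx=-1,dy=-4->C; (6,7):dx=+7,dy=-11->D
  (6,8):dx=+2,dy=-10->D; (6,9):dx=+10,dy=+4->C; (6,10):dx=+4,dy=-1->D; (7,8):dx=-5,dy=+1->D
  (7,9):dx=+3,dy=+15->C; (7,10):dx=-3,dy=+10->D; (8,9):dx=+8,dy=+14->C; (8,10):dx=+2,dy=+9->C
  (9,10):dx=-6,dy=-5->C
Step 2: C = 23, D = 22, total pairs = 45.
Step 3: tau = (C - D)/(n(n-1)/2) = (23 - 22)/45 = 0.022222.
Step 4: Exact two-sided p-value (enumerate n! = 3628800 permutations of y under H0): p = 1.000000.
Step 5: alpha = 0.1. fail to reject H0.

tau_b = 0.0222 (C=23, D=22), p = 1.000000, fail to reject H0.


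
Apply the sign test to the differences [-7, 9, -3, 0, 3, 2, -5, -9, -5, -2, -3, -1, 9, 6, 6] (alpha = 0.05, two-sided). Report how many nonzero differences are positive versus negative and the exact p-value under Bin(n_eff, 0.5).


Step 1: Discard zero differences. Original n = 15; n_eff = number of nonzero differences = 14.
Nonzero differences (with sign): -7, +9, -3, +3, +2, -5, -9, -5, -2, -3, -1, +9, +6, +6
Step 2: Count signs: positive = 6, negative = 8.
Step 3: Under H0: P(positive) = 0.5, so the number of positives S ~ Bin(14, 0.5).
Step 4: Two-sided exact p-value = sum of Bin(14,0.5) probabilities at or below the observed probability = 0.790527.
Step 5: alpha = 0.05. fail to reject H0.

n_eff = 14, pos = 6, neg = 8, p = 0.790527, fail to reject H0.


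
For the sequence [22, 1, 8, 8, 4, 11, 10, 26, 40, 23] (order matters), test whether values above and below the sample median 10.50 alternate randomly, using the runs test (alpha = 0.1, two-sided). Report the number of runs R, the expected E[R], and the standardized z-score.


Step 1: Compute median = 10.50; label A = above, B = below.
Labels in order: ABBBBABAAA  (n_A = 5, n_B = 5)
Step 2: Count runs R = 5.
Step 3: Under H0 (random ordering), E[R] = 2*n_A*n_B/(n_A+n_B) + 1 = 2*5*5/10 + 1 = 6.0000.
        Var[R] = 2*n_A*n_B*(2*n_A*n_B - n_A - n_B) / ((n_A+n_B)^2 * (n_A+n_B-1)) = 2000/900 = 2.2222.
        SD[R] = 1.4907.
Step 4: Continuity-corrected z = (R + 0.5 - E[R]) / SD[R] = (5 + 0.5 - 6.0000) / 1.4907 = -0.3354.
Step 5: Two-sided p-value via normal approximation = 2*(1 - Phi(|z|)) = 0.737316.
Step 6: alpha = 0.1. fail to reject H0.

R = 5, z = -0.3354, p = 0.737316, fail to reject H0.


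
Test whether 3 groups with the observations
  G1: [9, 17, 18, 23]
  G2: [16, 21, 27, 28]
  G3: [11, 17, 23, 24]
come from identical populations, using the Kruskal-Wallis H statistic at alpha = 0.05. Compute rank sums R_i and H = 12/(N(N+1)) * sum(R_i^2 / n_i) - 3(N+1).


Step 1: Combine all N = 12 observations and assign midranks.
sorted (value, group, rank): (9,G1,1), (11,G3,2), (16,G2,3), (17,G1,4.5), (17,G3,4.5), (18,G1,6), (21,G2,7), (23,G1,8.5), (23,G3,8.5), (24,G3,10), (27,G2,11), (28,G2,12)
Step 2: Sum ranks within each group.
R_1 = 20 (n_1 = 4)
R_2 = 33 (n_2 = 4)
R_3 = 25 (n_3 = 4)
Step 3: H = 12/(N(N+1)) * sum(R_i^2/n_i) - 3(N+1)
     = 12/(12*13) * (20^2/4 + 33^2/4 + 25^2/4) - 3*13
     = 0.076923 * 528.5 - 39
     = 1.653846.
Step 4: Ties present; correction factor C = 1 - 12/(12^3 - 12) = 0.993007. Corrected H = 1.653846 / 0.993007 = 1.665493.
Step 5: Under H0, H ~ chi^2(2); p-value = 0.434853.
Step 6: alpha = 0.05. fail to reject H0.

H = 1.6655, df = 2, p = 0.434853, fail to reject H0.


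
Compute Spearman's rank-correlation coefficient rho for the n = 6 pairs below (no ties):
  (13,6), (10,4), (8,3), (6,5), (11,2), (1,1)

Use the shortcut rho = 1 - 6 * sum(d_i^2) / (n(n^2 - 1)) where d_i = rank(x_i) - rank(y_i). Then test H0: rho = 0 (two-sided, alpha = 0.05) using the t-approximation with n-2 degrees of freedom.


Step 1: Rank x and y separately (midranks; no ties here).
rank(x): 13->6, 10->4, 8->3, 6->2, 11->5, 1->1
rank(y): 6->6, 4->4, 3->3, 5->5, 2->2, 1->1
Step 2: d_i = R_x(i) - R_y(i); compute d_i^2.
  (6-6)^2=0, (4-4)^2=0, (3-3)^2=0, (2-5)^2=9, (5-2)^2=9, (1-1)^2=0
sum(d^2) = 18.
Step 3: rho = 1 - 6*18 / (6*(6^2 - 1)) = 1 - 108/210 = 0.485714.
Step 4: Under H0, t = rho * sqrt((n-2)/(1-rho^2)) = 1.1113 ~ t(4).
Step 5: Two-sided p-value from the t-distribution with 4 df = 0.328723.
Step 6: alpha = 0.05. fail to reject H0.

rho = 0.4857, p = 0.328723, fail to reject H0 at alpha = 0.05.


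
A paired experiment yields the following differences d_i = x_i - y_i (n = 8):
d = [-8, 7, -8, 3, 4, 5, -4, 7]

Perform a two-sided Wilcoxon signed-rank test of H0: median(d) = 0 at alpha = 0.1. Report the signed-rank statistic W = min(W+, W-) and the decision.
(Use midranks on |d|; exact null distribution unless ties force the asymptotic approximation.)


Step 1: Drop any zero differences (none here) and take |d_i|.
|d| = [8, 7, 8, 3, 4, 5, 4, 7]
Step 2: Midrank |d_i| (ties get averaged ranks).
ranks: |8|->7.5, |7|->5.5, |8|->7.5, |3|->1, |4|->2.5, |5|->4, |4|->2.5, |7|->5.5
Step 3: Attach original signs; sum ranks with positive sign and with negative sign.
W+ = 5.5 + 1 + 2.5 + 4 + 5.5 = 18.5
W- = 7.5 + 7.5 + 2.5 = 17.5
(Check: W+ + W- = 36 should equal n(n+1)/2 = 36.)
Step 4: Test statistic W = min(W+, W-) = 17.5.
Step 5: Ties in |d|, so use the tie-corrected normal approximation.
        E[W] = n(n+1)/4 = 8*9/4 = 18.
        Tie groups: |d|=4 (t=2), |d|=7 (t=2), |d|=8 (t=2); sum(t^3 - t) = 18.
        Var[W] = n(n+1)(2n+1)/24 - sum(t^3-t)/48 = 1224/24 - 18/48 = 50.625.
        z = (W - E[W]) / sqrt(Var[W]) = (17.5 - 18) / 7.1151 = -0.0703.
        Two-sided p = 2*Phi(z) = 0.943977.
Step 6: alpha = 0.1. fail to reject H0.

W+ = 18.5, W- = 17.5, W = min = 17.5, p = 0.943977, fail to reject H0.


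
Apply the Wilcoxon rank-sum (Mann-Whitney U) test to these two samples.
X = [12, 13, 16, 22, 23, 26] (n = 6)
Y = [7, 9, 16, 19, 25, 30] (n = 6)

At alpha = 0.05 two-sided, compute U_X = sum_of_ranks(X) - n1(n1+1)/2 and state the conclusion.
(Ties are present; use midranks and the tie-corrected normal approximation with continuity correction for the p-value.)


Step 1: Combine and sort all 12 observations; assign midranks.
sorted (value, group): (7,Y), (9,Y), (12,X), (13,X), (16,X), (16,Y), (19,Y), (22,X), (23,X), (25,Y), (26,X), (30,Y)
ranks: 7->1, 9->2, 12->3, 13->4, 16->5.5, 16->5.5, 19->7, 22->8, 23->9, 25->10, 26->11, 30->12
Step 2: Rank sum for X: R1 = 3 + 4 + 5.5 + 8 + 9 + 11 = 40.5.
Step 3: U_X = R1 - n1(n1+1)/2 = 40.5 - 6*7/2 = 40.5 - 21 = 19.5.
       U_Y = n1*n2 - U_X = 36 - 19.5 = 16.5.
Step 4: Ties are present, so use the tie-corrected normal approximation (with continuity correction) for the p-value.
Step 5: p-value = 0.872559; compare to alpha = 0.05. fail to reject H0.

U_X = 19.5, p = 0.872559, fail to reject H0 at alpha = 0.05.


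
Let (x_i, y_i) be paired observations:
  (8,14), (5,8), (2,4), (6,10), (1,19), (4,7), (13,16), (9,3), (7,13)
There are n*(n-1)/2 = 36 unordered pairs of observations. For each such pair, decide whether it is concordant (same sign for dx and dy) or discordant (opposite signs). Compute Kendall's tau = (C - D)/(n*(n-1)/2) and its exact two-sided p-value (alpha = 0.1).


Step 1: Enumerate the 36 unordered pairs (i,j) with i<j and classify each by sign(x_j-x_i) * sign(y_j-y_i).
  (1,2):dx=-3,dy=-6->C; (1,3):dx=-6,dy=-10->C; (1,4):dx=-2,dy=-4->C; (1,5):dx=-7,dy=+5->D
  (1,6):dx=-4,dy=-7->C; (1,7):dx=+5,dy=+2->C; (1,8):dx=+1,dy=-11->D; (1,9):dx=-1,dy=-1->C
  (2,3):dx=-3,dy=-4->C; (2,4):dx=+1,dy=+2->C; (2,5):dx=-4,dy=+11->D; (2,6):dx=-1,dy=-1->C
  (2,7):dx=+8,dy=+8->C; (2,8):dx=+4,dy=-5->D; (2,9):dx=+2,dy=+5->C; (3,4):dx=+4,dy=+6->C
  (3,5):dx=-1,dy=+15->D; (3,6):dx=+2,dy=+3->C; (3,7):dx=+11,dy=+12->C; (3,8):dx=+7,dy=-1->D
  (3,9):dx=+5,dy=+9->C; (4,5):dx=-5,dy=+9->D; (4,6):dx=-2,dy=-3->C; (4,7):dx=+7,dy=+6->C
  (4,8):dx=+3,dy=-7->D; (4,9):dx=+1,dy=+3->C; (5,6):dx=+3,dy=-12->D; (5,7):dx=+12,dy=-3->D
  (5,8):dx=+8,dy=-16->D; (5,9):dx=+6,dy=-6->D; (6,7):dx=+9,dy=+9->C; (6,8):dx=+5,dy=-4->D
  (6,9):dx=+3,dy=+6->C; (7,8):dx=-4,dy=-13->C; (7,9):dx=-6,dy=-3->C; (8,9):dx=-2,dy=+10->D
Step 2: C = 22, D = 14, total pairs = 36.
Step 3: tau = (C - D)/(n(n-1)/2) = (22 - 14)/36 = 0.222222.
Step 4: Exact two-sided p-value (enumerate n! = 362880 permutations of y under H0): p = 0.476709.
Step 5: alpha = 0.1. fail to reject H0.

tau_b = 0.2222 (C=22, D=14), p = 0.476709, fail to reject H0.


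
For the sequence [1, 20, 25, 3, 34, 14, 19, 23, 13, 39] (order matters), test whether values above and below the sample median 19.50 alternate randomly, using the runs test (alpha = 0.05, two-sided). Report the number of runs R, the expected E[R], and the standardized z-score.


Step 1: Compute median = 19.50; label A = above, B = below.
Labels in order: BAABABBABA  (n_A = 5, n_B = 5)
Step 2: Count runs R = 8.
Step 3: Under H0 (random ordering), E[R] = 2*n_A*n_B/(n_A+n_B) + 1 = 2*5*5/10 + 1 = 6.0000.
        Var[R] = 2*n_A*n_B*(2*n_A*n_B - n_A - n_B) / ((n_A+n_B)^2 * (n_A+n_B-1)) = 2000/900 = 2.2222.
        SD[R] = 1.4907.
Step 4: Continuity-corrected z = (R - 0.5 - E[R]) / SD[R] = (8 - 0.5 - 6.0000) / 1.4907 = 1.0062.
Step 5: Two-sided p-value via normal approximation = 2*(1 - Phi(|z|)) = 0.314305.
Step 6: alpha = 0.05. fail to reject H0.

R = 8, z = 1.0062, p = 0.314305, fail to reject H0.


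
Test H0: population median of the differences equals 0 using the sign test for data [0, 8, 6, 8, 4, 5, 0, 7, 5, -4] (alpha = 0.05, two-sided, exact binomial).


Step 1: Discard zero differences. Original n = 10; n_eff = number of nonzero differences = 8.
Nonzero differences (with sign): +8, +6, +8, +4, +5, +7, +5, -4
Step 2: Count signs: positive = 7, negative = 1.
Step 3: Under H0: P(positive) = 0.5, so the number of positives S ~ Bin(8, 0.5).
Step 4: Two-sided exact p-value = sum of Bin(8,0.5) probabilities at or below the observed probability = 0.070312.
Step 5: alpha = 0.05. fail to reject H0.

n_eff = 8, pos = 7, neg = 1, p = 0.070312, fail to reject H0.


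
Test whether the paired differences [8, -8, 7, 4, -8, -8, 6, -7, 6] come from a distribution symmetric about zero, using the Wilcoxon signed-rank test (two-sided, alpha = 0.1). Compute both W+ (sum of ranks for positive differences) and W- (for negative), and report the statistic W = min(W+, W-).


Step 1: Drop any zero differences (none here) and take |d_i|.
|d| = [8, 8, 7, 4, 8, 8, 6, 7, 6]
Step 2: Midrank |d_i| (ties get averaged ranks).
ranks: |8|->7.5, |8|->7.5, |7|->4.5, |4|->1, |8|->7.5, |8|->7.5, |6|->2.5, |7|->4.5, |6|->2.5
Step 3: Attach original signs; sum ranks with positive sign and with negative sign.
W+ = 7.5 + 4.5 + 1 + 2.5 + 2.5 = 18
W- = 7.5 + 7.5 + 7.5 + 4.5 = 27
(Check: W+ + W- = 45 should equal n(n+1)/2 = 45.)
Step 4: Test statistic W = min(W+, W-) = 18.
Step 5: Ties in |d|, so use the tie-corrected normal approximation.
        E[W] = n(n+1)/4 = 9*10/4 = 22.5.
        Tie groups: |d|=6 (t=2), |d|=7 (t=2), |d|=8 (t=4); sum(t^3 - t) = 72.
        Var[W] = n(n+1)(2n+1)/24 - sum(t^3-t)/48 = 1710/24 - 72/48 = 69.75.
        z = (W - E[W]) / sqrt(Var[W]) = (18 - 22.5) / 8.3516 = -0.5388.
        Two-sided p = 2*Phi(z) = 0.590014.
Step 6: alpha = 0.1. fail to reject H0.

W+ = 18, W- = 27, W = min = 18, p = 0.590014, fail to reject H0.


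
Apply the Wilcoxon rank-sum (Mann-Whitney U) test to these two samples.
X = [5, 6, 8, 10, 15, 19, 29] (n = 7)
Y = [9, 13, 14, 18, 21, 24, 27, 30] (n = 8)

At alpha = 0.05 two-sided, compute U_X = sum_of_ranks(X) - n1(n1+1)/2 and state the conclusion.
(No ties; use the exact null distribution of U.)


Step 1: Combine and sort all 15 observations; assign midranks.
sorted (value, group): (5,X), (6,X), (8,X), (9,Y), (10,X), (13,Y), (14,Y), (15,X), (18,Y), (19,X), (21,Y), (24,Y), (27,Y), (29,X), (30,Y)
ranks: 5->1, 6->2, 8->3, 9->4, 10->5, 13->6, 14->7, 15->8, 18->9, 19->10, 21->11, 24->12, 27->13, 29->14, 30->15
Step 2: Rank sum for X: R1 = 1 + 2 + 3 + 5 + 8 + 10 + 14 = 43.
Step 3: U_X = R1 - n1(n1+1)/2 = 43 - 7*8/2 = 43 - 28 = 15.
       U_Y = n1*n2 - U_X = 56 - 15 = 41.
Step 4: No ties, so the exact null distribution of U (based on enumerating the C(15,7) = 6435 equally likely rank assignments) gives the two-sided p-value.
Step 5: p-value = 0.151981; compare to alpha = 0.05. fail to reject H0.

U_X = 15, p = 0.151981, fail to reject H0 at alpha = 0.05.


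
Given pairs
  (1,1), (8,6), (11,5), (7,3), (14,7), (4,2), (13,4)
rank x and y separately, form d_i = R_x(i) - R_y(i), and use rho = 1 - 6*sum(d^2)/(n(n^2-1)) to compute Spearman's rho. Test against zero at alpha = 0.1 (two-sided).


Step 1: Rank x and y separately (midranks; no ties here).
rank(x): 1->1, 8->4, 11->5, 7->3, 14->7, 4->2, 13->6
rank(y): 1->1, 6->6, 5->5, 3->3, 7->7, 2->2, 4->4
Step 2: d_i = R_x(i) - R_y(i); compute d_i^2.
  (1-1)^2=0, (4-6)^2=4, (5-5)^2=0, (3-3)^2=0, (7-7)^2=0, (2-2)^2=0, (6-4)^2=4
sum(d^2) = 8.
Step 3: rho = 1 - 6*8 / (7*(7^2 - 1)) = 1 - 48/336 = 0.857143.
Step 4: Under H0, t = rho * sqrt((n-2)/(1-rho^2)) = 3.7210 ~ t(5).
Step 5: Two-sided p-value from the t-distribution with 5 df = 0.013697.
Step 6: alpha = 0.1. reject H0.

rho = 0.8571, p = 0.013697, reject H0 at alpha = 0.1.


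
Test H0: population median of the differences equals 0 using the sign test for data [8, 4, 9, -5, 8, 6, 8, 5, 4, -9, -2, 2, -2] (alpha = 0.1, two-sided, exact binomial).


Step 1: Discard zero differences. Original n = 13; n_eff = number of nonzero differences = 13.
Nonzero differences (with sign): +8, +4, +9, -5, +8, +6, +8, +5, +4, -9, -2, +2, -2
Step 2: Count signs: positive = 9, negative = 4.
Step 3: Under H0: P(positive) = 0.5, so the number of positives S ~ Bin(13, 0.5).
Step 4: Two-sided exact p-value = sum of Bin(13,0.5) probabilities at or below the observed probability = 0.266846.
Step 5: alpha = 0.1. fail to reject H0.

n_eff = 13, pos = 9, neg = 4, p = 0.266846, fail to reject H0.


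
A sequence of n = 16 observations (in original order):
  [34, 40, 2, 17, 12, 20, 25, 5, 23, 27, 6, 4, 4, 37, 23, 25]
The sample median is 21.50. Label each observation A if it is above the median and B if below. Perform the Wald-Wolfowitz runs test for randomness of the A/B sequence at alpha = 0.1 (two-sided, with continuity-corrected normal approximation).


Step 1: Compute median = 21.50; label A = above, B = below.
Labels in order: AABBBBABAABBBAAA  (n_A = 8, n_B = 8)
Step 2: Count runs R = 7.
Step 3: Under H0 (random ordering), E[R] = 2*n_A*n_B/(n_A+n_B) + 1 = 2*8*8/16 + 1 = 9.0000.
        Var[R] = 2*n_A*n_B*(2*n_A*n_B - n_A - n_B) / ((n_A+n_B)^2 * (n_A+n_B-1)) = 14336/3840 = 3.7333.
        SD[R] = 1.9322.
Step 4: Continuity-corrected z = (R + 0.5 - E[R]) / SD[R] = (7 + 0.5 - 9.0000) / 1.9322 = -0.7763.
Step 5: Two-sided p-value via normal approximation = 2*(1 - Phi(|z|)) = 0.437558.
Step 6: alpha = 0.1. fail to reject H0.

R = 7, z = -0.7763, p = 0.437558, fail to reject H0.


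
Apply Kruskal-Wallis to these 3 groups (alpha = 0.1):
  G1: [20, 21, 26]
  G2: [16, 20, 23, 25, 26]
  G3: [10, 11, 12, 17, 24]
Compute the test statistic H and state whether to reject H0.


Step 1: Combine all N = 13 observations and assign midranks.
sorted (value, group, rank): (10,G3,1), (11,G3,2), (12,G3,3), (16,G2,4), (17,G3,5), (20,G1,6.5), (20,G2,6.5), (21,G1,8), (23,G2,9), (24,G3,10), (25,G2,11), (26,G1,12.5), (26,G2,12.5)
Step 2: Sum ranks within each group.
R_1 = 27 (n_1 = 3)
R_2 = 43 (n_2 = 5)
R_3 = 21 (n_3 = 5)
Step 3: H = 12/(N(N+1)) * sum(R_i^2/n_i) - 3(N+1)
     = 12/(13*14) * (27^2/3 + 43^2/5 + 21^2/5) - 3*14
     = 0.065934 * 701 - 42
     = 4.219780.
Step 4: Ties present; correction factor C = 1 - 12/(13^3 - 13) = 0.994505. Corrected H = 4.219780 / 0.994505 = 4.243094.
Step 5: Under H0, H ~ chi^2(2); p-value = 0.119846.
Step 6: alpha = 0.1. fail to reject H0.

H = 4.2431, df = 2, p = 0.119846, fail to reject H0.


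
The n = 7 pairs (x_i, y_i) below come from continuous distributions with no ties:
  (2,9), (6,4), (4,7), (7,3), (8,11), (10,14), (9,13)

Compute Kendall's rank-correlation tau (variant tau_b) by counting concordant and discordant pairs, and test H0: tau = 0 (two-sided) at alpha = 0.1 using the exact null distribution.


Step 1: Enumerate the 21 unordered pairs (i,j) with i<j and classify each by sign(x_j-x_i) * sign(y_j-y_i).
  (1,2):dx=+4,dy=-5->D; (1,3):dx=+2,dy=-2->D; (1,4):dx=+5,dy=-6->D; (1,5):dx=+6,dy=+2->C
  (1,6):dx=+8,dy=+5->C; (1,7):dx=+7,dy=+4->C; (2,3):dx=-2,dy=+3->D; (2,4):dx=+1,dy=-1->D
  (2,5):dx=+2,dy=+7->C; (2,6):dx=+4,dy=+10->C; (2,7):dx=+3,dy=+9->C; (3,4):dx=+3,dy=-4->D
  (3,5):dx=+4,dy=+4->C; (3,6):dx=+6,dy=+7->C; (3,7):dx=+5,dy=+6->C; (4,5):dx=+1,dy=+8->C
  (4,6):dx=+3,dy=+11->C; (4,7):dx=+2,dy=+10->C; (5,6):dx=+2,dy=+3->C; (5,7):dx=+1,dy=+2->C
  (6,7):dx=-1,dy=-1->C
Step 2: C = 15, D = 6, total pairs = 21.
Step 3: tau = (C - D)/(n(n-1)/2) = (15 - 6)/21 = 0.428571.
Step 4: Exact two-sided p-value (enumerate n! = 5040 permutations of y under H0): p = 0.238889.
Step 5: alpha = 0.1. fail to reject H0.

tau_b = 0.4286 (C=15, D=6), p = 0.238889, fail to reject H0.


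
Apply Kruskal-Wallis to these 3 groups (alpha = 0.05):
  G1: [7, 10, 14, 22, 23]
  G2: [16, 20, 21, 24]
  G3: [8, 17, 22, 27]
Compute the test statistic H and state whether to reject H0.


Step 1: Combine all N = 13 observations and assign midranks.
sorted (value, group, rank): (7,G1,1), (8,G3,2), (10,G1,3), (14,G1,4), (16,G2,5), (17,G3,6), (20,G2,7), (21,G2,8), (22,G1,9.5), (22,G3,9.5), (23,G1,11), (24,G2,12), (27,G3,13)
Step 2: Sum ranks within each group.
R_1 = 28.5 (n_1 = 5)
R_2 = 32 (n_2 = 4)
R_3 = 30.5 (n_3 = 4)
Step 3: H = 12/(N(N+1)) * sum(R_i^2/n_i) - 3(N+1)
     = 12/(13*14) * (28.5^2/5 + 32^2/4 + 30.5^2/4) - 3*14
     = 0.065934 * 651.013 - 42
     = 0.923901.
Step 4: Ties present; correction factor C = 1 - 6/(13^3 - 13) = 0.997253. Corrected H = 0.923901 / 0.997253 = 0.926446.
Step 5: Under H0, H ~ chi^2(2); p-value = 0.629252.
Step 6: alpha = 0.05. fail to reject H0.

H = 0.9264, df = 2, p = 0.629252, fail to reject H0.


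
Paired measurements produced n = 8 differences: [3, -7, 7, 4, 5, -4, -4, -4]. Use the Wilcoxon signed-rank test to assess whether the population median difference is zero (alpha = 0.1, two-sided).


Step 1: Drop any zero differences (none here) and take |d_i|.
|d| = [3, 7, 7, 4, 5, 4, 4, 4]
Step 2: Midrank |d_i| (ties get averaged ranks).
ranks: |3|->1, |7|->7.5, |7|->7.5, |4|->3.5, |5|->6, |4|->3.5, |4|->3.5, |4|->3.5
Step 3: Attach original signs; sum ranks with positive sign and with negative sign.
W+ = 1 + 7.5 + 3.5 + 6 = 18
W- = 7.5 + 3.5 + 3.5 + 3.5 = 18
(Check: W+ + W- = 36 should equal n(n+1)/2 = 36.)
Step 4: Test statistic W = min(W+, W-) = 18.
Step 5: Ties in |d|, so use the tie-corrected normal approximation.
        E[W] = n(n+1)/4 = 8*9/4 = 18.
        Tie groups: |d|=4 (t=4), |d|=7 (t=2); sum(t^3 - t) = 66.
        Var[W] = n(n+1)(2n+1)/24 - sum(t^3-t)/48 = 1224/24 - 66/48 = 49.625.
        z = (W - E[W]) / sqrt(Var[W]) = (18 - 18) / 7.0445 = 0.0000.
        Two-sided p = 2*Phi(z) = 1.000000.
Step 6: alpha = 0.1. fail to reject H0.

W+ = 18, W- = 18, W = min = 18, p = 1.000000, fail to reject H0.


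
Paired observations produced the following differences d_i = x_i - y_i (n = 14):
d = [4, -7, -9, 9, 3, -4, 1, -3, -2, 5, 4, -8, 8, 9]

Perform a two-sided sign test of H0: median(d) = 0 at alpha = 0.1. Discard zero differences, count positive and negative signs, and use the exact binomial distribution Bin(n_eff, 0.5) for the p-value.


Step 1: Discard zero differences. Original n = 14; n_eff = number of nonzero differences = 14.
Nonzero differences (with sign): +4, -7, -9, +9, +3, -4, +1, -3, -2, +5, +4, -8, +8, +9
Step 2: Count signs: positive = 8, negative = 6.
Step 3: Under H0: P(positive) = 0.5, so the number of positives S ~ Bin(14, 0.5).
Step 4: Two-sided exact p-value = sum of Bin(14,0.5) probabilities at or below the observed probability = 0.790527.
Step 5: alpha = 0.1. fail to reject H0.

n_eff = 14, pos = 8, neg = 6, p = 0.790527, fail to reject H0.


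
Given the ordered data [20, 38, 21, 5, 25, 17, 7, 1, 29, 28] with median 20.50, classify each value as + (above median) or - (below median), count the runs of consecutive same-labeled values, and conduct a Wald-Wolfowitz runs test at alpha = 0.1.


Step 1: Compute median = 20.50; label A = above, B = below.
Labels in order: BAABABBBAA  (n_A = 5, n_B = 5)
Step 2: Count runs R = 6.
Step 3: Under H0 (random ordering), E[R] = 2*n_A*n_B/(n_A+n_B) + 1 = 2*5*5/10 + 1 = 6.0000.
        Var[R] = 2*n_A*n_B*(2*n_A*n_B - n_A - n_B) / ((n_A+n_B)^2 * (n_A+n_B-1)) = 2000/900 = 2.2222.
        SD[R] = 1.4907.
Step 4: R = E[R], so z = 0 with no continuity correction.
Step 5: Two-sided p-value via normal approximation = 2*(1 - Phi(|z|)) = 1.000000.
Step 6: alpha = 0.1. fail to reject H0.

R = 6, z = 0.0000, p = 1.000000, fail to reject H0.


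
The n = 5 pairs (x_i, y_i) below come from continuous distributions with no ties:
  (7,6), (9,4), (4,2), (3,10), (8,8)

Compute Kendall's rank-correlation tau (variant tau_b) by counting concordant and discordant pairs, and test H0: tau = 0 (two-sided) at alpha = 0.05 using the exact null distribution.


Step 1: Enumerate the 10 unordered pairs (i,j) with i<j and classify each by sign(x_j-x_i) * sign(y_j-y_i).
  (1,2):dx=+2,dy=-2->D; (1,3):dx=-3,dy=-4->C; (1,4):dx=-4,dy=+4->D; (1,5):dx=+1,dy=+2->C
  (2,3):dx=-5,dy=-2->C; (2,4):dx=-6,dy=+6->D; (2,5):dx=-1,dy=+4->D; (3,4):dx=-1,dy=+8->D
  (3,5):dx=+4,dy=+6->C; (4,5):dx=+5,dy=-2->D
Step 2: C = 4, D = 6, total pairs = 10.
Step 3: tau = (C - D)/(n(n-1)/2) = (4 - 6)/10 = -0.200000.
Step 4: Exact two-sided p-value (enumerate n! = 120 permutations of y under H0): p = 0.816667.
Step 5: alpha = 0.05. fail to reject H0.

tau_b = -0.2000 (C=4, D=6), p = 0.816667, fail to reject H0.


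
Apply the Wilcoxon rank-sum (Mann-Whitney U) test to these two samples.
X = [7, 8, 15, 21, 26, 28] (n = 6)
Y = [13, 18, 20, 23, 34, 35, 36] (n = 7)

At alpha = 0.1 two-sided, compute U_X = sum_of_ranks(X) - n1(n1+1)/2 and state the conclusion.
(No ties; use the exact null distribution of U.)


Step 1: Combine and sort all 13 observations; assign midranks.
sorted (value, group): (7,X), (8,X), (13,Y), (15,X), (18,Y), (20,Y), (21,X), (23,Y), (26,X), (28,X), (34,Y), (35,Y), (36,Y)
ranks: 7->1, 8->2, 13->3, 15->4, 18->5, 20->6, 21->7, 23->8, 26->9, 28->10, 34->11, 35->12, 36->13
Step 2: Rank sum for X: R1 = 1 + 2 + 4 + 7 + 9 + 10 = 33.
Step 3: U_X = R1 - n1(n1+1)/2 = 33 - 6*7/2 = 33 - 21 = 12.
       U_Y = n1*n2 - U_X = 42 - 12 = 30.
Step 4: No ties, so the exact null distribution of U (based on enumerating the C(13,6) = 1716 equally likely rank assignments) gives the two-sided p-value.
Step 5: p-value = 0.234266; compare to alpha = 0.1. fail to reject H0.

U_X = 12, p = 0.234266, fail to reject H0 at alpha = 0.1.


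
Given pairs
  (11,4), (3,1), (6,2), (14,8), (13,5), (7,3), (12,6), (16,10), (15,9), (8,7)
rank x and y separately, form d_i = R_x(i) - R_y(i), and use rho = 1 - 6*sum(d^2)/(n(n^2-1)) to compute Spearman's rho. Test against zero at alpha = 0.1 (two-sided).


Step 1: Rank x and y separately (midranks; no ties here).
rank(x): 11->5, 3->1, 6->2, 14->8, 13->7, 7->3, 12->6, 16->10, 15->9, 8->4
rank(y): 4->4, 1->1, 2->2, 8->8, 5->5, 3->3, 6->6, 10->10, 9->9, 7->7
Step 2: d_i = R_x(i) - R_y(i); compute d_i^2.
  (5-4)^2=1, (1-1)^2=0, (2-2)^2=0, (8-8)^2=0, (7-5)^2=4, (3-3)^2=0, (6-6)^2=0, (10-10)^2=0, (9-9)^2=0, (4-7)^2=9
sum(d^2) = 14.
Step 3: rho = 1 - 6*14 / (10*(10^2 - 1)) = 1 - 84/990 = 0.915152.
Step 4: Under H0, t = rho * sqrt((n-2)/(1-rho^2)) = 6.4212 ~ t(8).
Step 5: Two-sided p-value from the t-distribution with 8 df = 0.000204.
Step 6: alpha = 0.1. reject H0.

rho = 0.9152, p = 0.000204, reject H0 at alpha = 0.1.


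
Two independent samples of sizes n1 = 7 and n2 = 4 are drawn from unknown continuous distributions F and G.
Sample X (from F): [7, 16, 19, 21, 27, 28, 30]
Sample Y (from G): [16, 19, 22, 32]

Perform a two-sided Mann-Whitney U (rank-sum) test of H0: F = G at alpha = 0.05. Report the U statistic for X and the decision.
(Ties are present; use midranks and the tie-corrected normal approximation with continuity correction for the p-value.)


Step 1: Combine and sort all 11 observations; assign midranks.
sorted (value, group): (7,X), (16,X), (16,Y), (19,X), (19,Y), (21,X), (22,Y), (27,X), (28,X), (30,X), (32,Y)
ranks: 7->1, 16->2.5, 16->2.5, 19->4.5, 19->4.5, 21->6, 22->7, 27->8, 28->9, 30->10, 32->11
Step 2: Rank sum for X: R1 = 1 + 2.5 + 4.5 + 6 + 8 + 9 + 10 = 41.
Step 3: U_X = R1 - n1(n1+1)/2 = 41 - 7*8/2 = 41 - 28 = 13.
       U_Y = n1*n2 - U_X = 28 - 13 = 15.
Step 4: Ties are present, so use the tie-corrected normal approximation (with continuity correction) for the p-value.
Step 5: p-value = 0.924376; compare to alpha = 0.05. fail to reject H0.

U_X = 13, p = 0.924376, fail to reject H0 at alpha = 0.05.


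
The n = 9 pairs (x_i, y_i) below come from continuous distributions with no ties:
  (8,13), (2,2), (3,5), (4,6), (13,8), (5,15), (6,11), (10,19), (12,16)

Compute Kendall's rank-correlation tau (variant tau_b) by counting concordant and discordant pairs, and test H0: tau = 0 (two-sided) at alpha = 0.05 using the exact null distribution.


Step 1: Enumerate the 36 unordered pairs (i,j) with i<j and classify each by sign(x_j-x_i) * sign(y_j-y_i).
  (1,2):dx=-6,dy=-11->C; (1,3):dx=-5,dy=-8->C; (1,4):dx=-4,dy=-7->C; (1,5):dx=+5,dy=-5->D
  (1,6):dx=-3,dy=+2->D; (1,7):dx=-2,dy=-2->C; (1,8):dx=+2,dy=+6->C; (1,9):dx=+4,dy=+3->C
  (2,3):dx=+1,dy=+3->C; (2,4):dx=+2,dy=+4->C; (2,5):dx=+11,dy=+6->C; (2,6):dx=+3,dy=+13->C
  (2,7):dx=+4,dy=+9->C; (2,8):dx=+8,dy=+17->C; (2,9):dx=+10,dy=+14->C; (3,4):dx=+1,dy=+1->C
  (3,5):dx=+10,dy=+3->C; (3,6):dx=+2,dy=+10->C; (3,7):dx=+3,dy=+6->C; (3,8):dx=+7,dy=+14->C
  (3,9):dx=+9,dy=+11->C; (4,5):dx=+9,dy=+2->C; (4,6):dx=+1,dy=+9->C; (4,7):dx=+2,dy=+5->C
  (4,8):dx=+6,dy=+13->C; (4,9):dx=+8,dy=+10->C; (5,6):dx=-8,dy=+7->D; (5,7):dx=-7,dy=+3->D
  (5,8):dx=-3,dy=+11->D; (5,9):dx=-1,dy=+8->D; (6,7):dx=+1,dy=-4->D; (6,8):dx=+5,dy=+4->C
  (6,9):dx=+7,dy=+1->C; (7,8):dx=+4,dy=+8->C; (7,9):dx=+6,dy=+5->C; (8,9):dx=+2,dy=-3->D
Step 2: C = 28, D = 8, total pairs = 36.
Step 3: tau = (C - D)/(n(n-1)/2) = (28 - 8)/36 = 0.555556.
Step 4: Exact two-sided p-value (enumerate n! = 362880 permutations of y under H0): p = 0.044615.
Step 5: alpha = 0.05. reject H0.

tau_b = 0.5556 (C=28, D=8), p = 0.044615, reject H0.


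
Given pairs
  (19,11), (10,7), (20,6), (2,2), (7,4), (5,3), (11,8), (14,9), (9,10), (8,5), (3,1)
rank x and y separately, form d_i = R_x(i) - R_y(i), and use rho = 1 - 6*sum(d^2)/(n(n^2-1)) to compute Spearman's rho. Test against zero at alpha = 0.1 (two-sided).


Step 1: Rank x and y separately (midranks; no ties here).
rank(x): 19->10, 10->7, 20->11, 2->1, 7->4, 5->3, 11->8, 14->9, 9->6, 8->5, 3->2
rank(y): 11->11, 7->7, 6->6, 2->2, 4->4, 3->3, 8->8, 9->9, 10->10, 5->5, 1->1
Step 2: d_i = R_x(i) - R_y(i); compute d_i^2.
  (10-11)^2=1, (7-7)^2=0, (11-6)^2=25, (1-2)^2=1, (4-4)^2=0, (3-3)^2=0, (8-8)^2=0, (9-9)^2=0, (6-10)^2=16, (5-5)^2=0, (2-1)^2=1
sum(d^2) = 44.
Step 3: rho = 1 - 6*44 / (11*(11^2 - 1)) = 1 - 264/1320 = 0.800000.
Step 4: Under H0, t = rho * sqrt((n-2)/(1-rho^2)) = 4.0000 ~ t(9).
Step 5: Two-sided p-value from the t-distribution with 9 df = 0.003110.
Step 6: alpha = 0.1. reject H0.

rho = 0.8000, p = 0.003110, reject H0 at alpha = 0.1.


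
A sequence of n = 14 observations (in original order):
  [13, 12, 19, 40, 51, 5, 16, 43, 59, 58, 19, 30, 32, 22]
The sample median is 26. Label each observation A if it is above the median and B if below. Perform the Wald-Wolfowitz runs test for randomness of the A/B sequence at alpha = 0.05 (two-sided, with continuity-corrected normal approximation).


Step 1: Compute median = 26; label A = above, B = below.
Labels in order: BBBAABBAAABAAB  (n_A = 7, n_B = 7)
Step 2: Count runs R = 7.
Step 3: Under H0 (random ordering), E[R] = 2*n_A*n_B/(n_A+n_B) + 1 = 2*7*7/14 + 1 = 8.0000.
        Var[R] = 2*n_A*n_B*(2*n_A*n_B - n_A - n_B) / ((n_A+n_B)^2 * (n_A+n_B-1)) = 8232/2548 = 3.2308.
        SD[R] = 1.7974.
Step 4: Continuity-corrected z = (R + 0.5 - E[R]) / SD[R] = (7 + 0.5 - 8.0000) / 1.7974 = -0.2782.
Step 5: Two-sided p-value via normal approximation = 2*(1 - Phi(|z|)) = 0.780879.
Step 6: alpha = 0.05. fail to reject H0.

R = 7, z = -0.2782, p = 0.780879, fail to reject H0.


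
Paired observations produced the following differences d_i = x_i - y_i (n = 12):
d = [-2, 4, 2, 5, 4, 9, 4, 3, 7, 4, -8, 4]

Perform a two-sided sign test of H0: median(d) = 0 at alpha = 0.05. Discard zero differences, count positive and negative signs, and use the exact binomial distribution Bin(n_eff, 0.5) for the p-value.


Step 1: Discard zero differences. Original n = 12; n_eff = number of nonzero differences = 12.
Nonzero differences (with sign): -2, +4, +2, +5, +4, +9, +4, +3, +7, +4, -8, +4
Step 2: Count signs: positive = 10, negative = 2.
Step 3: Under H0: P(positive) = 0.5, so the number of positives S ~ Bin(12, 0.5).
Step 4: Two-sided exact p-value = sum of Bin(12,0.5) probabilities at or below the observed probability = 0.038574.
Step 5: alpha = 0.05. reject H0.

n_eff = 12, pos = 10, neg = 2, p = 0.038574, reject H0.


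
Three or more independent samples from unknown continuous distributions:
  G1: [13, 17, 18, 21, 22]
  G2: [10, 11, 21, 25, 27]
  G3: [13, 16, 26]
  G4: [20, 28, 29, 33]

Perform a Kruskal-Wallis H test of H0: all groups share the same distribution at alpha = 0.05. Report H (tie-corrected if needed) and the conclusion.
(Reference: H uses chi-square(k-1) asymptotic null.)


Step 1: Combine all N = 17 observations and assign midranks.
sorted (value, group, rank): (10,G2,1), (11,G2,2), (13,G1,3.5), (13,G3,3.5), (16,G3,5), (17,G1,6), (18,G1,7), (20,G4,8), (21,G1,9.5), (21,G2,9.5), (22,G1,11), (25,G2,12), (26,G3,13), (27,G2,14), (28,G4,15), (29,G4,16), (33,G4,17)
Step 2: Sum ranks within each group.
R_1 = 37 (n_1 = 5)
R_2 = 38.5 (n_2 = 5)
R_3 = 21.5 (n_3 = 3)
R_4 = 56 (n_4 = 4)
Step 3: H = 12/(N(N+1)) * sum(R_i^2/n_i) - 3(N+1)
     = 12/(17*18) * (37^2/5 + 38.5^2/5 + 21.5^2/3 + 56^2/4) - 3*18
     = 0.039216 * 1508.33 - 54
     = 5.150327.
Step 4: Ties present; correction factor C = 1 - 12/(17^3 - 17) = 0.997549. Corrected H = 5.150327 / 0.997549 = 5.162981.
Step 5: Under H0, H ~ chi^2(3); p-value = 0.160245.
Step 6: alpha = 0.05. fail to reject H0.

H = 5.1630, df = 3, p = 0.160245, fail to reject H0.


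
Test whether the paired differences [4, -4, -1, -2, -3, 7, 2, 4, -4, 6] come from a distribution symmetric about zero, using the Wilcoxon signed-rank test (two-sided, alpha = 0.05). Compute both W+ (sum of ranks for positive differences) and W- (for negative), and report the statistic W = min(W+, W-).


Step 1: Drop any zero differences (none here) and take |d_i|.
|d| = [4, 4, 1, 2, 3, 7, 2, 4, 4, 6]
Step 2: Midrank |d_i| (ties get averaged ranks).
ranks: |4|->6.5, |4|->6.5, |1|->1, |2|->2.5, |3|->4, |7|->10, |2|->2.5, |4|->6.5, |4|->6.5, |6|->9
Step 3: Attach original signs; sum ranks with positive sign and with negative sign.
W+ = 6.5 + 10 + 2.5 + 6.5 + 9 = 34.5
W- = 6.5 + 1 + 2.5 + 4 + 6.5 = 20.5
(Check: W+ + W- = 55 should equal n(n+1)/2 = 55.)
Step 4: Test statistic W = min(W+, W-) = 20.5.
Step 5: Ties in |d|, so use the tie-corrected normal approximation.
        E[W] = n(n+1)/4 = 10*11/4 = 27.5.
        Tie groups: |d|=2 (t=2), |d|=4 (t=4); sum(t^3 - t) = 66.
        Var[W] = n(n+1)(2n+1)/24 - sum(t^3-t)/48 = 2310/24 - 66/48 = 94.875.
        z = (W - E[W]) / sqrt(Var[W]) = (20.5 - 27.5) / 9.7404 = -0.7187.
        Two-sided p = 2*Phi(z) = 0.472352.
Step 6: alpha = 0.05. fail to reject H0.

W+ = 34.5, W- = 20.5, W = min = 20.5, p = 0.472352, fail to reject H0.


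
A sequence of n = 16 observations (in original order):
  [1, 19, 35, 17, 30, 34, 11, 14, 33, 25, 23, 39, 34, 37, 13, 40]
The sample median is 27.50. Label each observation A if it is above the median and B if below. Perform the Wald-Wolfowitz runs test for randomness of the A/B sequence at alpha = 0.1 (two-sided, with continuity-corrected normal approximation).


Step 1: Compute median = 27.50; label A = above, B = below.
Labels in order: BBABAABBABBAAABA  (n_A = 8, n_B = 8)
Step 2: Count runs R = 10.
Step 3: Under H0 (random ordering), E[R] = 2*n_A*n_B/(n_A+n_B) + 1 = 2*8*8/16 + 1 = 9.0000.
        Var[R] = 2*n_A*n_B*(2*n_A*n_B - n_A - n_B) / ((n_A+n_B)^2 * (n_A+n_B-1)) = 14336/3840 = 3.7333.
        SD[R] = 1.9322.
Step 4: Continuity-corrected z = (R - 0.5 - E[R]) / SD[R] = (10 - 0.5 - 9.0000) / 1.9322 = 0.2588.
Step 5: Two-sided p-value via normal approximation = 2*(1 - Phi(|z|)) = 0.795809.
Step 6: alpha = 0.1. fail to reject H0.

R = 10, z = 0.2588, p = 0.795809, fail to reject H0.


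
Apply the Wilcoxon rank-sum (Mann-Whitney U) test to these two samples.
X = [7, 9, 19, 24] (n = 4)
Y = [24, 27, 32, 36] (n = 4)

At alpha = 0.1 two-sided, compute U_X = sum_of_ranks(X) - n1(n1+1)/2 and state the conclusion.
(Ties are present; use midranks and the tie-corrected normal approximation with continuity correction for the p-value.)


Step 1: Combine and sort all 8 observations; assign midranks.
sorted (value, group): (7,X), (9,X), (19,X), (24,X), (24,Y), (27,Y), (32,Y), (36,Y)
ranks: 7->1, 9->2, 19->3, 24->4.5, 24->4.5, 27->6, 32->7, 36->8
Step 2: Rank sum for X: R1 = 1 + 2 + 3 + 4.5 = 10.5.
Step 3: U_X = R1 - n1(n1+1)/2 = 10.5 - 4*5/2 = 10.5 - 10 = 0.5.
       U_Y = n1*n2 - U_X = 16 - 0.5 = 15.5.
Step 4: Ties are present, so use the tie-corrected normal approximation (with continuity correction) for the p-value.
Step 5: p-value = 0.042066; compare to alpha = 0.1. reject H0.

U_X = 0.5, p = 0.042066, reject H0 at alpha = 0.1.


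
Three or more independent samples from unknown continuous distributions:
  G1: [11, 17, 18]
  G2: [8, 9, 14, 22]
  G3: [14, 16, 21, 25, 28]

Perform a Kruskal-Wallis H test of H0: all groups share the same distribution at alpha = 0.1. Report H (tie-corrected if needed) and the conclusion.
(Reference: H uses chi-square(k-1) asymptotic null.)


Step 1: Combine all N = 12 observations and assign midranks.
sorted (value, group, rank): (8,G2,1), (9,G2,2), (11,G1,3), (14,G2,4.5), (14,G3,4.5), (16,G3,6), (17,G1,7), (18,G1,8), (21,G3,9), (22,G2,10), (25,G3,11), (28,G3,12)
Step 2: Sum ranks within each group.
R_1 = 18 (n_1 = 3)
R_2 = 17.5 (n_2 = 4)
R_3 = 42.5 (n_3 = 5)
Step 3: H = 12/(N(N+1)) * sum(R_i^2/n_i) - 3(N+1)
     = 12/(12*13) * (18^2/3 + 17.5^2/4 + 42.5^2/5) - 3*13
     = 0.076923 * 545.812 - 39
     = 2.985577.
Step 4: Ties present; correction factor C = 1 - 6/(12^3 - 12) = 0.996503. Corrected H = 2.985577 / 0.996503 = 2.996053.
Step 5: Under H0, H ~ chi^2(2); p-value = 0.223571.
Step 6: alpha = 0.1. fail to reject H0.

H = 2.9961, df = 2, p = 0.223571, fail to reject H0.


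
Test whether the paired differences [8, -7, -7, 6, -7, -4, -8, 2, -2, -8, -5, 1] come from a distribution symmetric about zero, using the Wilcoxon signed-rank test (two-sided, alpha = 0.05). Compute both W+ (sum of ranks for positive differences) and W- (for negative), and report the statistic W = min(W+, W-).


Step 1: Drop any zero differences (none here) and take |d_i|.
|d| = [8, 7, 7, 6, 7, 4, 8, 2, 2, 8, 5, 1]
Step 2: Midrank |d_i| (ties get averaged ranks).
ranks: |8|->11, |7|->8, |7|->8, |6|->6, |7|->8, |4|->4, |8|->11, |2|->2.5, |2|->2.5, |8|->11, |5|->5, |1|->1
Step 3: Attach original signs; sum ranks with positive sign and with negative sign.
W+ = 11 + 6 + 2.5 + 1 = 20.5
W- = 8 + 8 + 8 + 4 + 11 + 2.5 + 11 + 5 = 57.5
(Check: W+ + W- = 78 should equal n(n+1)/2 = 78.)
Step 4: Test statistic W = min(W+, W-) = 20.5.
Step 5: Ties in |d|, so use the tie-corrected normal approximation.
        E[W] = n(n+1)/4 = 12*13/4 = 39.
        Tie groups: |d|=2 (t=2), |d|=7 (t=3), |d|=8 (t=3); sum(t^3 - t) = 54.
        Var[W] = n(n+1)(2n+1)/24 - sum(t^3-t)/48 = 3900/24 - 54/48 = 161.375.
        z = (W - E[W]) / sqrt(Var[W]) = (20.5 - 39) / 12.7033 = -1.4563.
        Two-sided p = 2*Phi(z) = 0.145307.
Step 6: alpha = 0.05. fail to reject H0.

W+ = 20.5, W- = 57.5, W = min = 20.5, p = 0.145307, fail to reject H0.


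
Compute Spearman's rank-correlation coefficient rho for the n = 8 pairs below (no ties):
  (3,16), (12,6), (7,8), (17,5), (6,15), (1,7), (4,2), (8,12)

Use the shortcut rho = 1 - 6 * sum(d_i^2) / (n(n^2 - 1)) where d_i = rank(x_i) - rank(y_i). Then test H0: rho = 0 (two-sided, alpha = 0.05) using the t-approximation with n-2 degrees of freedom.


Step 1: Rank x and y separately (midranks; no ties here).
rank(x): 3->2, 12->7, 7->5, 17->8, 6->4, 1->1, 4->3, 8->6
rank(y): 16->8, 6->3, 8->5, 5->2, 15->7, 7->4, 2->1, 12->6
Step 2: d_i = R_x(i) - R_y(i); compute d_i^2.
  (2-8)^2=36, (7-3)^2=16, (5-5)^2=0, (8-2)^2=36, (4-7)^2=9, (1-4)^2=9, (3-1)^2=4, (6-6)^2=0
sum(d^2) = 110.
Step 3: rho = 1 - 6*110 / (8*(8^2 - 1)) = 1 - 660/504 = -0.309524.
Step 4: Under H0, t = rho * sqrt((n-2)/(1-rho^2)) = -0.7973 ~ t(6).
Step 5: Two-sided p-value from the t-distribution with 6 df = 0.455645.
Step 6: alpha = 0.05. fail to reject H0.

rho = -0.3095, p = 0.455645, fail to reject H0 at alpha = 0.05.
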